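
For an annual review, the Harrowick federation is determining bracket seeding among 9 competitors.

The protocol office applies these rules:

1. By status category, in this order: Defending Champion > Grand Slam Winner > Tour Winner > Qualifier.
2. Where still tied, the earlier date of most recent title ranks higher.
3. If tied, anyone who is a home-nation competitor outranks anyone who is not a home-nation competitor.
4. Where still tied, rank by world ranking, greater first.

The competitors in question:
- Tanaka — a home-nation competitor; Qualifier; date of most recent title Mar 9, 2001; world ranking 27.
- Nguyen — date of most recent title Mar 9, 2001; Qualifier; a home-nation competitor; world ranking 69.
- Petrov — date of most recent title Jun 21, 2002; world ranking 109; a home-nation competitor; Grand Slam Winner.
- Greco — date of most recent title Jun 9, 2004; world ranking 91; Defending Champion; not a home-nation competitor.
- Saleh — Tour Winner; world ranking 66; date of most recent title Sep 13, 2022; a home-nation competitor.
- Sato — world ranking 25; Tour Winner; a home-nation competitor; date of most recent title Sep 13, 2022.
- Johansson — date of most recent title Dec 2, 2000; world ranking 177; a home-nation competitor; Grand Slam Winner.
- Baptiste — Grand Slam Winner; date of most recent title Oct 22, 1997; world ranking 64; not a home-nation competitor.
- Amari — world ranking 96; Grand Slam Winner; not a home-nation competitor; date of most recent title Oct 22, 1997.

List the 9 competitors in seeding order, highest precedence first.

By status category: Greco (Defending Champion); then Amari, Baptiste, Johansson and Petrov (Grand Slam Winner); then Saleh and Sato (Tour Winner); then Nguyen and Tanaka (Qualifier).
Among Amari, Baptiste, Johansson and Petrov, by date of most recent title (earlier first): Amari and Baptiste (Oct 22, 1997) before Johansson (Dec 2, 2000) before Petrov (Jun 21, 2002).
Amari and Baptiste are each not a home-nation competitor, so the next rule applies.
Among Amari and Baptiste, by world ranking (higher first): Amari (96) before Baptiste (64).
Saleh and Sato both have date of most recent title Sep 13, 2022, so the next rule applies.
Saleh and Sato are each a home-nation competitor, so the next rule applies.
Among Saleh and Sato, by world ranking (higher first): Saleh (66) before Sato (25).
Nguyen and Tanaka both have date of most recent title Mar 9, 2001, so the next rule applies.
Nguyen and Tanaka are each a home-nation competitor, so the next rule applies.
Among Nguyen and Tanaka, by world ranking (higher first): Nguyen (69) before Tanaka (27).
Full order: Greco, Amari, Baptiste, Johansson, Petrov, Saleh, Sato, Nguyen, Tanaka.

Greco, Amari, Baptiste, Johansson, Petrov, Saleh, Sato, Nguyen, Tanaka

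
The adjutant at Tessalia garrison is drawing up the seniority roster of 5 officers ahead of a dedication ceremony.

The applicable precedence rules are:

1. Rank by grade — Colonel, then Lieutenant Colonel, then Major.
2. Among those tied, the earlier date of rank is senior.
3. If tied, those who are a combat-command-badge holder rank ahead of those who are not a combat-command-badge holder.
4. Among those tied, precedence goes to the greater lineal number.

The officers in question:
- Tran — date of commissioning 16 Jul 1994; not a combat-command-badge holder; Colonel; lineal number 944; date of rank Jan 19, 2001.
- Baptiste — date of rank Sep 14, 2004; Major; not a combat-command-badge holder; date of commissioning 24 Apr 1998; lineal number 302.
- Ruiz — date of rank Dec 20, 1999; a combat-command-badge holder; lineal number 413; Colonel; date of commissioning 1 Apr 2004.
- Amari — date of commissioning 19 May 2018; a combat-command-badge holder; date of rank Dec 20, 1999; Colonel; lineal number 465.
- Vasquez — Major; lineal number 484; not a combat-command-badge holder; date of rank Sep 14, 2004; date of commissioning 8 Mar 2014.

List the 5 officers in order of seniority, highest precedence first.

By grade: Amari, Ruiz and Tran (Colonel); then Vasquez and Baptiste (Major).
Among Amari, Ruiz and Tran, by date of rank (earlier first): Amari and Ruiz (Dec 20, 1999) before Tran (Jan 19, 2001).
Amari and Ruiz are each a combat-command-badge holder, so the next rule applies.
Among Amari and Ruiz, by lineal number (higher first): Amari (465) before Ruiz (413).
Vasquez and Baptiste both have date of rank Sep 14, 2004, so the next rule applies.
Vasquez and Baptiste are each not a combat-command-badge holder, so the next rule applies.
Among Vasquez and Baptiste, by lineal number (higher first): Vasquez (484) before Baptiste (302).
Full order: Amari, Ruiz, Tran, Vasquez, Baptiste.

Amari, Ruiz, Tran, Vasquez, Baptiste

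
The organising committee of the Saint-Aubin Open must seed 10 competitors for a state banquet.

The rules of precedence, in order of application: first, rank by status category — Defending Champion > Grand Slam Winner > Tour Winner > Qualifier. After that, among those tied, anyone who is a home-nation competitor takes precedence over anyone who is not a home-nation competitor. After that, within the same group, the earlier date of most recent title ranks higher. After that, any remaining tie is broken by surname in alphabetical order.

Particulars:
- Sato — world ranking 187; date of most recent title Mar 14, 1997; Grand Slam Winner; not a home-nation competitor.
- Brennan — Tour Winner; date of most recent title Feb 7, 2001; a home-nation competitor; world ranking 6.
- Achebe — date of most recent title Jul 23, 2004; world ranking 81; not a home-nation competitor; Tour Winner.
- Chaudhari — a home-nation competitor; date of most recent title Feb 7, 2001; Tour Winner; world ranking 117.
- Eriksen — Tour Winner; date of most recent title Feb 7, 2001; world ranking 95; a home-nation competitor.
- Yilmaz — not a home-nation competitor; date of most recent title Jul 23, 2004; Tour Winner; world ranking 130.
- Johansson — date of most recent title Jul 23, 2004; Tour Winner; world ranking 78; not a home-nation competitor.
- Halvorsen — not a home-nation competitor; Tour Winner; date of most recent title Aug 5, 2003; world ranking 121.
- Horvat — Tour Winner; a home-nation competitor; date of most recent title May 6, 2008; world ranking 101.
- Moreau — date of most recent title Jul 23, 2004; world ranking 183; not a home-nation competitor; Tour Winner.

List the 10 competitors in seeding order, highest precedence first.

Sato, Brennan, Chaudhari, Eriksen, Horvat, Halvorsen, Achebe, Johansson, Moreau, Yilmaz

By status category: Sato (Grand Slam Winner); then Brennan, Chaudhari, Eriksen, Horvat, Halvorsen, Achebe, Johansson, Moreau and Yilmaz (Tour Winner).
Among Brennan, Chaudhari, Eriksen, Horvat, Halvorsen, Achebe, Johansson, Moreau and Yilmaz, a home-nation competitor before not a home-nation competitor: Brennan, Chaudhari, Eriksen and Horvat (a home-nation competitor) before Halvorsen, Achebe, Johansson, Moreau and Yilmaz (not a home-nation competitor).
Among Brennan, Chaudhari, Eriksen and Horvat, by date of most recent title (earlier first): Brennan, Chaudhari and Eriksen (Feb 7, 2001) before Horvat (May 6, 2008).
Among Brennan, Chaudhari and Eriksen, alphabetically by surname: Brennan before Chaudhari before Eriksen.
Among Halvorsen, Achebe, Johansson, Moreau and Yilmaz, by date of most recent title (earlier first): Halvorsen (Aug 5, 2003) before Achebe, Johansson, Moreau and Yilmaz (Jul 23, 2004).
Among Achebe, Johansson, Moreau and Yilmaz, alphabetically by surname: Achebe before Johansson before Moreau before Yilmaz.
Full order: Sato, Brennan, Chaudhari, Eriksen, Horvat, Halvorsen, Achebe, Johansson, Moreau, Yilmaz.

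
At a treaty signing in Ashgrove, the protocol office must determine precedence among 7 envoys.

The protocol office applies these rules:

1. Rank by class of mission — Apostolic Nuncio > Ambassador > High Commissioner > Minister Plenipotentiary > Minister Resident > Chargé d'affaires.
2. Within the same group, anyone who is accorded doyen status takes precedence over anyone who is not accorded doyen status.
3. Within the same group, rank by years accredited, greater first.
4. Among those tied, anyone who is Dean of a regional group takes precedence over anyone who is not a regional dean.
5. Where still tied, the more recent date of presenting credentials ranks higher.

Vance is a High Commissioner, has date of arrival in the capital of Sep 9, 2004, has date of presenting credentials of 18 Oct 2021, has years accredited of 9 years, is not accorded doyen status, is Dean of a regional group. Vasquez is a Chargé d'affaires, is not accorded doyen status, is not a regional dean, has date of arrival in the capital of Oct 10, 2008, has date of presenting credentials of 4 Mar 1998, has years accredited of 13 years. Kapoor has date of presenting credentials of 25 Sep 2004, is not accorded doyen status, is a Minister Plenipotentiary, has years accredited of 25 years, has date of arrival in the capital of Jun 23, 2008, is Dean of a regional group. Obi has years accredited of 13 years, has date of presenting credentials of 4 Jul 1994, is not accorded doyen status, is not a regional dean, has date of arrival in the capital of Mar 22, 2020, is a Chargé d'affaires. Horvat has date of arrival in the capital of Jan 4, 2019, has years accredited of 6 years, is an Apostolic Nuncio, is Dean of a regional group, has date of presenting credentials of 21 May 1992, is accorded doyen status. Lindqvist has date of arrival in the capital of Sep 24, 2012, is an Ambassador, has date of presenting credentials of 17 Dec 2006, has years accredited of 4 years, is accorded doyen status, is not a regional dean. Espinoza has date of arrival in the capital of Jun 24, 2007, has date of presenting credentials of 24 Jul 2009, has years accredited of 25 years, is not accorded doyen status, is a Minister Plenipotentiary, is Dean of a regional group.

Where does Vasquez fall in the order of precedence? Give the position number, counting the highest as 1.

By class of mission: Horvat (Apostolic Nuncio); then Lindqvist (Ambassador); then Vance (High Commissioner); then Espinoza and Kapoor (Minister Plenipotentiary); then Vasquez and Obi (Chargé d'affaires).
Espinoza and Kapoor are each not accorded doyen status, so the next rule applies.
Espinoza and Kapoor both have years accredited 25 years, so the next rule applies.
Espinoza and Kapoor are each Dean of a regional group, so the next rule applies.
Among Espinoza and Kapoor, by date of presenting credentials (later first): Espinoza (24 Jul 2009) before Kapoor (25 Sep 2004).
Vasquez and Obi are each not accorded doyen status, so the next rule applies.
Vasquez and Obi both have years accredited 13 years, so the next rule applies.
Vasquez and Obi are each not a regional dean, so the next rule applies.
Among Vasquez and Obi, by date of presenting credentials (later first): Vasquez (4 Mar 1998) before Obi (4 Jul 1994).
Order: Horvat, Lindqvist, Vance, Espinoza, Kapoor, Vasquez, Obi. So position 6.

6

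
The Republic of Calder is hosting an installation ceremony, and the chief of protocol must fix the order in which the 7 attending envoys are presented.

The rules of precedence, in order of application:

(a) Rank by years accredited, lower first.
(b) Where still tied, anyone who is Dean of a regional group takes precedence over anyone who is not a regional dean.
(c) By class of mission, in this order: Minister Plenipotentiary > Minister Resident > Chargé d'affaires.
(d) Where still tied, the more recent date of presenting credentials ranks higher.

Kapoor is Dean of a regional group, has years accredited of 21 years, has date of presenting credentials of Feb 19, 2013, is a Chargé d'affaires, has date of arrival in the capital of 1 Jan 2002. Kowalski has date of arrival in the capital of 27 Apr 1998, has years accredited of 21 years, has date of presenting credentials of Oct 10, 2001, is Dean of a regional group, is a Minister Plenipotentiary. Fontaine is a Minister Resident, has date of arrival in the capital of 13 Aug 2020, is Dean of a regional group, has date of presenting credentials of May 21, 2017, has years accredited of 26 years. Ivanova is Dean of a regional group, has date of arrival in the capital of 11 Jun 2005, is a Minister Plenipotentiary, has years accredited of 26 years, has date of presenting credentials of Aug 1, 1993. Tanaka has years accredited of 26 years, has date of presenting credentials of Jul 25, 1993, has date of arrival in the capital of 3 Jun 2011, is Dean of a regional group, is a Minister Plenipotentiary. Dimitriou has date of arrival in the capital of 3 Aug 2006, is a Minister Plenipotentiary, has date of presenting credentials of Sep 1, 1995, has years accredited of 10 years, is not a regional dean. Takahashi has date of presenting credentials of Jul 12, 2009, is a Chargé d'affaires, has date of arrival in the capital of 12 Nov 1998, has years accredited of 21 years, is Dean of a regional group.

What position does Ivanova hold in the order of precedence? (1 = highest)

5

By years accredited (lower first): Dimitriou (10 years); then Kowalski, Kapoor and Takahashi (each 21 years); then Ivanova, Tanaka and Fontaine (each 26 years).
Kowalski, Kapoor and Takahashi are each Dean of a regional group, so the next rule applies.
Among Kowalski, Kapoor and Takahashi, by class of mission: Kowalski (Minister Plenipotentiary) before Kapoor and Takahashi (Chargé d'affaires).
Among Kapoor and Takahashi, by date of presenting credentials (later first): Kapoor (Feb 19, 2013) before Takahashi (Jul 12, 2009).
Ivanova, Tanaka and Fontaine are each Dean of a regional group, so the next rule applies.
Among Ivanova, Tanaka and Fontaine, by class of mission: Ivanova and Tanaka (Minister Plenipotentiary) before Fontaine (Minister Resident).
Among Ivanova and Tanaka, by date of presenting credentials (later first): Ivanova (Aug 1, 1993) before Tanaka (Jul 25, 1993).
Order: Dimitriou, Kowalski, Kapoor, Takahashi, Ivanova, Tanaka, Fontaine. So position 5.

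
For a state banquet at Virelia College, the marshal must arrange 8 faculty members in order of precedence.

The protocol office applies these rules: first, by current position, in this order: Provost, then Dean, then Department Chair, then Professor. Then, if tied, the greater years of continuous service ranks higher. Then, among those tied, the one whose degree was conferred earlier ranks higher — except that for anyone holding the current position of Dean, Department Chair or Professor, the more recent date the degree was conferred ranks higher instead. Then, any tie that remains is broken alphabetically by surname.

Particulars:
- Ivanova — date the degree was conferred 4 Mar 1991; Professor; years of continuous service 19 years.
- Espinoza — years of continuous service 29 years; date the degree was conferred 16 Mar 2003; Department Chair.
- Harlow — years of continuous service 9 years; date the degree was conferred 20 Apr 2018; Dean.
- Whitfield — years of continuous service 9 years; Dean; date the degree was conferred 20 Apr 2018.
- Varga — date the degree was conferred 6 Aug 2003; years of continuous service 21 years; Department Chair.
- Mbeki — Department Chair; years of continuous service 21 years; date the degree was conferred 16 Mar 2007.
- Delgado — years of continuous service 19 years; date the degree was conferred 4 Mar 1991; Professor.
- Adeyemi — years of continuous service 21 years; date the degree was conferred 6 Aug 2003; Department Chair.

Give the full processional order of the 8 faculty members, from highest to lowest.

Harlow, Whitfield, Espinoza, Mbeki, Adeyemi, Varga, Delgado, Ivanova

By current position: Harlow and Whitfield (Dean); then Espinoza, Mbeki, Adeyemi and Varga (Department Chair); then Delgado and Ivanova (Professor).
Harlow and Whitfield both have years of continuous service 9 years, so the next rule applies.
Harlow and Whitfield both have date the degree was conferred 20 Apr 2018, so the next rule applies.
Among Harlow and Whitfield, alphabetically by surname: Harlow before Whitfield.
Among Espinoza, Mbeki, Adeyemi and Varga, by years of continuous service (higher first): Espinoza (29 years) before Mbeki, Adeyemi and Varga (21 years).
Among Mbeki, Adeyemi and Varga, by date the degree was conferred (later first) (reversed rule for this group): Mbeki (16 Mar 2007) before Adeyemi and Varga (6 Aug 2003).
Among Adeyemi and Varga, alphabetically by surname: Adeyemi before Varga.
Delgado and Ivanova both have years of continuous service 19 years, so the next rule applies.
Delgado and Ivanova both have date the degree was conferred 4 Mar 1991, so the next rule applies.
Among Delgado and Ivanova, alphabetically by surname: Delgado before Ivanova.
Full order: Harlow, Whitfield, Espinoza, Mbeki, Adeyemi, Varga, Delgado, Ivanova.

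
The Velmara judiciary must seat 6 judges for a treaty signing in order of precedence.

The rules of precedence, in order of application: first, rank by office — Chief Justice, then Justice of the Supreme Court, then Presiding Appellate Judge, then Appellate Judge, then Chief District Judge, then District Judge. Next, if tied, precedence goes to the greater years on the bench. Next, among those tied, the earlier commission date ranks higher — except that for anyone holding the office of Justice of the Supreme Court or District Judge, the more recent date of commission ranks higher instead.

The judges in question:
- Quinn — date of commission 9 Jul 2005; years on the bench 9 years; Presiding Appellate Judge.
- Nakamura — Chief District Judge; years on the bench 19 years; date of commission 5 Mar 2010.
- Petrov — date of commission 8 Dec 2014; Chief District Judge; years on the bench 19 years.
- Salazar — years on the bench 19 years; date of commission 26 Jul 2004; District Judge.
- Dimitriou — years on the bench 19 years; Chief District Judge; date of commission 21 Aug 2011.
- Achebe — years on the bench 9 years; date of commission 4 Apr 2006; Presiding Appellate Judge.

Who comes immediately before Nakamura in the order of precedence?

By office: Quinn and Achebe (Presiding Appellate Judge); then Nakamura, Dimitriou and Petrov (Chief District Judge); then Salazar (District Judge).
Quinn and Achebe both have years on the bench 9 years, so the next rule applies.
Among Quinn and Achebe, by date of commission (earlier first): Quinn (9 Jul 2005) before Achebe (4 Apr 2006).
Nakamura, Dimitriou and Petrov all have years on the bench 19 years, so the next rule applies.
Among Nakamura, Dimitriou and Petrov, by date of commission (earlier first): Nakamura (5 Mar 2010) before Dimitriou (21 Aug 2011) before Petrov (8 Dec 2014).
Order: Quinn, Achebe, Nakamura, Dimitriou, Petrov, Salazar.

Achebe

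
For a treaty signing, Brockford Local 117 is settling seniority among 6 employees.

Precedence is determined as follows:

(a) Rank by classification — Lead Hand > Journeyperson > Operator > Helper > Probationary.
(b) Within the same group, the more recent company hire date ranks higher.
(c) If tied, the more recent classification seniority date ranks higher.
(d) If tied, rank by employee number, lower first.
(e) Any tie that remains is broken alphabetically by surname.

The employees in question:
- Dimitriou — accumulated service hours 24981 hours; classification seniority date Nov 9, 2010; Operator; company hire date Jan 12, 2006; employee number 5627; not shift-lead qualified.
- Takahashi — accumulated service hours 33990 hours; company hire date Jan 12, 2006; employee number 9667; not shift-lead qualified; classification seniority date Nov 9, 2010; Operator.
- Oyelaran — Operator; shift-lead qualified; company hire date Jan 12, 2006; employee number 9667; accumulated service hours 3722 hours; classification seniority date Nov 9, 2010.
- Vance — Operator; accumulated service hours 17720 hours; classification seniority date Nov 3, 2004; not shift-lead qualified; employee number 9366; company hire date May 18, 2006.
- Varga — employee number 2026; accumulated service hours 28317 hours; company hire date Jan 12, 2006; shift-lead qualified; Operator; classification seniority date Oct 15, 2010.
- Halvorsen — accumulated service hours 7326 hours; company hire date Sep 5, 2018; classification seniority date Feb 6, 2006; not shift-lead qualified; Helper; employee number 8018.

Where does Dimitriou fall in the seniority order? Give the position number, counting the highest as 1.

2

By classification: Vance, Dimitriou, Oyelaran, Takahashi and Varga (Operator); then Halvorsen (Helper).
Among Vance, Dimitriou, Oyelaran, Takahashi and Varga, by company hire date (later first): Vance (May 18, 2006) before Dimitriou, Oyelaran, Takahashi and Varga (Jan 12, 2006).
Among Dimitriou, Oyelaran, Takahashi and Varga, by classification seniority date (later first): Dimitriou, Oyelaran and Takahashi (Nov 9, 2010) before Varga (Oct 15, 2010).
Among Dimitriou, Oyelaran and Takahashi, by employee number (lower first): Dimitriou (5627) before Oyelaran and Takahashi (9667).
Among Oyelaran and Takahashi, alphabetically by surname: Oyelaran before Takahashi.
Order: Vance, Dimitriou, Oyelaran, Takahashi, Varga, Halvorsen. So position 2.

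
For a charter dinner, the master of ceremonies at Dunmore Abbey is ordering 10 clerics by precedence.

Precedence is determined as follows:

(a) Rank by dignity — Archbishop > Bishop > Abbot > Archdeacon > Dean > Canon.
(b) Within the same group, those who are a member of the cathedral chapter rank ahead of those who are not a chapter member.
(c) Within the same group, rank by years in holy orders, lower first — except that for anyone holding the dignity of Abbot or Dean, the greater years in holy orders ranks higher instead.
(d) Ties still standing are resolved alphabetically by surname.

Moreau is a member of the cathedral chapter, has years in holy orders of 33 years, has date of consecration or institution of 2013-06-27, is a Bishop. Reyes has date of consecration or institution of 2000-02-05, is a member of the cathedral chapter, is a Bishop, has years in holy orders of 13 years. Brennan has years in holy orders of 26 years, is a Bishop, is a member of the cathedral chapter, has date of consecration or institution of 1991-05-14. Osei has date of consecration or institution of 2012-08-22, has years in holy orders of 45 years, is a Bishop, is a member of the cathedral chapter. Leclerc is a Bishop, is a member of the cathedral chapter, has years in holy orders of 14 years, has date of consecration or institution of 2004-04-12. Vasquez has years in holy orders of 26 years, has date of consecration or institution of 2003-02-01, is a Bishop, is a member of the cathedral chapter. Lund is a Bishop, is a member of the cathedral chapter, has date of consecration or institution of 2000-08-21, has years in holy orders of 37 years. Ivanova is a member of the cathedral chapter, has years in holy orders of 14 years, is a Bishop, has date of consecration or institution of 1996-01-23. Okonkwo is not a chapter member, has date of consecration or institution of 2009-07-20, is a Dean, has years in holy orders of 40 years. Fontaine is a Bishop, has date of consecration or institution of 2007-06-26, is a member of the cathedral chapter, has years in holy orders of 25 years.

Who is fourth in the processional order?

Fontaine

By dignity: Reyes, Ivanova, Leclerc, Fontaine, Brennan, Vasquez, Moreau, Lund and Osei (Bishop); then Okonkwo (Dean).
Reyes, Ivanova, Leclerc, Fontaine, Brennan, Vasquez, Moreau, Lund and Osei are each a member of the cathedral chapter, so the next rule applies.
Among Reyes, Ivanova, Leclerc, Fontaine, Brennan, Vasquez, Moreau, Lund and Osei, by years in holy orders (lower first): Reyes (13 years) before Ivanova and Leclerc (14 years) before Fontaine (25 years) before Brennan and Vasquez (26 years) before Moreau (33 years) before Lund (37 years) before Osei (45 years).
Among Ivanova and Leclerc, alphabetically by surname: Ivanova before Leclerc.
Among Brennan and Vasquez, alphabetically by surname: Brennan before Vasquez.
Order: Reyes, Ivanova, Leclerc, Fontaine, Brennan, Vasquez, Moreau, Lund, Osei, Okonkwo.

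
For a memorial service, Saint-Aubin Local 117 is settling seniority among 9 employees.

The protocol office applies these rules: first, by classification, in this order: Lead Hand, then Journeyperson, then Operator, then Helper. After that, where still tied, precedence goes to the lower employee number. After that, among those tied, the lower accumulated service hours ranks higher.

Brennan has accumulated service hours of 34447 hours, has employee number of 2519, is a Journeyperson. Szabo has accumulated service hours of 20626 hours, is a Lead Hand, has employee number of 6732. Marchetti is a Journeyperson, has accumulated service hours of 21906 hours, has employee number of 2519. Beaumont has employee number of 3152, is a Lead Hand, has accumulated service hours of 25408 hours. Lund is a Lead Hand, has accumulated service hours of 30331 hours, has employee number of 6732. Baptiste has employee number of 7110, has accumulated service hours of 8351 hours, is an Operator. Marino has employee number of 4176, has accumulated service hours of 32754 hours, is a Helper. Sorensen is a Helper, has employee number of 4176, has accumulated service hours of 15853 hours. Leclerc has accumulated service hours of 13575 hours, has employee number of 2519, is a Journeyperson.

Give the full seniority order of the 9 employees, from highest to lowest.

Beaumont, Szabo, Lund, Leclerc, Marchetti, Brennan, Baptiste, Sorensen, Marino

By classification: Beaumont, Szabo and Lund (Lead Hand); then Leclerc, Marchetti and Brennan (Journeyperson); then Baptiste (Operator); then Sorensen and Marino (Helper).
Among Beaumont, Szabo and Lund, by employee number (lower first): Beaumont (3152) before Szabo and Lund (6732).
Among Szabo and Lund, by accumulated service hours (lower first): Szabo (20626 hours) before Lund (30331 hours).
Leclerc, Marchetti and Brennan all have employee number 2519, so the next rule applies.
Among Leclerc, Marchetti and Brennan, by accumulated service hours (lower first): Leclerc (13575 hours) before Marchetti (21906 hours) before Brennan (34447 hours).
Sorensen and Marino both have employee number 4176, so the next rule applies.
Among Sorensen and Marino, by accumulated service hours (lower first): Sorensen (15853 hours) before Marino (32754 hours).
Full order: Beaumont, Szabo, Lund, Leclerc, Marchetti, Brennan, Baptiste, Sorensen, Marino.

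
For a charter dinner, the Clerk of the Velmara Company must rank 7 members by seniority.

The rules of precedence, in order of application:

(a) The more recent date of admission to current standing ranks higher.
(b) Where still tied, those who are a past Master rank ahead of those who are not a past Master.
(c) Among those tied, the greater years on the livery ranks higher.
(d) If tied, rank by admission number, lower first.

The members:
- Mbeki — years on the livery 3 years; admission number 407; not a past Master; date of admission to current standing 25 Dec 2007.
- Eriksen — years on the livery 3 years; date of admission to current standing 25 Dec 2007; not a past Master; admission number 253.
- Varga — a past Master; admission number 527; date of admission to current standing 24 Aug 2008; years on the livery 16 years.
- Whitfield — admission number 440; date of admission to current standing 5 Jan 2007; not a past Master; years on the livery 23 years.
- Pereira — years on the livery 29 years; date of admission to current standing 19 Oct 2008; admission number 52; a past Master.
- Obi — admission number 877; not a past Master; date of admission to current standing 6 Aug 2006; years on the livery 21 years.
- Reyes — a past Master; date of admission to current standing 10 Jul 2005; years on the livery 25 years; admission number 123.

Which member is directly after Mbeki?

Whitfield

By date of admission to current standing (later first): Pereira (19 Oct 2008); then Varga (24 Aug 2008); then Eriksen and Mbeki (both 25 Dec 2007); then Whitfield (5 Jan 2007); then Obi (6 Aug 2006); then Reyes (10 Jul 2005).
Eriksen and Mbeki are each not a past Master, so the next rule applies.
Eriksen and Mbeki both have years on the livery 3 years, so the next rule applies.
Among Eriksen and Mbeki, by admission number (lower first): Eriksen (253) before Mbeki (407).
Order: Pereira, Varga, Eriksen, Mbeki, Whitfield, Obi, Reyes.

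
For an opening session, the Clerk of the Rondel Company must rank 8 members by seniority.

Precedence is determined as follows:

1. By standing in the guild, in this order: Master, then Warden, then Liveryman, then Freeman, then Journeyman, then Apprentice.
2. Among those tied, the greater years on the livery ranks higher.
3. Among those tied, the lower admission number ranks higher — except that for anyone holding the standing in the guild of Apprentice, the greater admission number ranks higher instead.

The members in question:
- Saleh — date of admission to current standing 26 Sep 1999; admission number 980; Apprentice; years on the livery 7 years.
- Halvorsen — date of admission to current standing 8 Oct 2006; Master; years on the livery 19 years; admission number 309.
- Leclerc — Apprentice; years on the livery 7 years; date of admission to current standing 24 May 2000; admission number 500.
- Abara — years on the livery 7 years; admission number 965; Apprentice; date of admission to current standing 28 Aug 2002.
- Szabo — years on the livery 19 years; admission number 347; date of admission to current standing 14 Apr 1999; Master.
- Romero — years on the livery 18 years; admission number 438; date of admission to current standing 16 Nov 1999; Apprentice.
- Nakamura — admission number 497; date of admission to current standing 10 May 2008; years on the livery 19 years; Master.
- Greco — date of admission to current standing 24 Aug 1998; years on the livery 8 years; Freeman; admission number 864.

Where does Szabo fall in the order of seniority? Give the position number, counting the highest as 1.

2

By standing in the guild: Halvorsen, Szabo and Nakamura (Master); then Greco (Freeman); then Romero, Saleh, Abara and Leclerc (Apprentice).
Halvorsen, Szabo and Nakamura all have years on the livery 19 years, so the next rule applies.
Among Halvorsen, Szabo and Nakamura, by admission number (lower first): Halvorsen (309) before Szabo (347) before Nakamura (497).
Among Romero, Saleh, Abara and Leclerc, by years on the livery (higher first): Romero (18 years) before Saleh, Abara and Leclerc (7 years).
Among Saleh, Abara and Leclerc, by admission number (higher first) (reversed rule for this group): Saleh (980) before Abara (965) before Leclerc (500).
Order: Halvorsen, Szabo, Nakamura, Greco, Romero, Saleh, Abara, Leclerc. So position 2.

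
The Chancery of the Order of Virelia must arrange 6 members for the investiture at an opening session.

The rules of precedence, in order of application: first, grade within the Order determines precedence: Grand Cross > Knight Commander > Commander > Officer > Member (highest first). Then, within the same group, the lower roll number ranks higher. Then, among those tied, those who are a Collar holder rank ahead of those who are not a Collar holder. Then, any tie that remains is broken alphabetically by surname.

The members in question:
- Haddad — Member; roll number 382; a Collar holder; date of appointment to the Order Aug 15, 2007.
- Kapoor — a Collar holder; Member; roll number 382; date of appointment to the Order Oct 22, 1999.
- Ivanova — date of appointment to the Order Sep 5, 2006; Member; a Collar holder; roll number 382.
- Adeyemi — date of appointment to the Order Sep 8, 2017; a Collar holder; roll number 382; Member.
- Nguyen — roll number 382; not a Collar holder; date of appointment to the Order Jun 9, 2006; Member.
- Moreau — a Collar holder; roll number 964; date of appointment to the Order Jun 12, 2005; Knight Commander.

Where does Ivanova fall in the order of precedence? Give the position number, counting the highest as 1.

By grade within the Order: Moreau (Knight Commander); then Adeyemi, Haddad, Ivanova, Kapoor and Nguyen (Member).
Adeyemi, Haddad, Ivanova, Kapoor and Nguyen all have roll number 382, so the next rule applies.
Among Adeyemi, Haddad, Ivanova, Kapoor and Nguyen, a Collar holder before not a Collar holder: Adeyemi, Haddad, Ivanova and Kapoor (a Collar holder) before Nguyen (not a Collar holder).
Among Adeyemi, Haddad, Ivanova and Kapoor, alphabetically by surname: Adeyemi before Haddad before Ivanova before Kapoor.
Order: Moreau, Adeyemi, Haddad, Ivanova, Kapoor, Nguyen. So position 4.

4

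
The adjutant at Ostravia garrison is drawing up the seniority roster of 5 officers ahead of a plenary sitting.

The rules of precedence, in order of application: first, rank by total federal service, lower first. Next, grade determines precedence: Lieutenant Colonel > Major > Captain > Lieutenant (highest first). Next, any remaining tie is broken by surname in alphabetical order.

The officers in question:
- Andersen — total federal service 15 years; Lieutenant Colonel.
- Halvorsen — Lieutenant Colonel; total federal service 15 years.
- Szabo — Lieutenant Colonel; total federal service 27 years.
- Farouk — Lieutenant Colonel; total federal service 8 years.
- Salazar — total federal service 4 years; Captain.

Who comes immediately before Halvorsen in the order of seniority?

By total federal service (lower first): Salazar (4 years); then Farouk (8 years); then Andersen and Halvorsen (both 15 years); then Szabo (27 years).
Andersen and Halvorsen are each Lieutenant Colonel, so the next rule applies.
Among Andersen and Halvorsen, alphabetically by surname: Andersen before Halvorsen.
Order: Salazar, Farouk, Andersen, Halvorsen, Szabo.

Andersen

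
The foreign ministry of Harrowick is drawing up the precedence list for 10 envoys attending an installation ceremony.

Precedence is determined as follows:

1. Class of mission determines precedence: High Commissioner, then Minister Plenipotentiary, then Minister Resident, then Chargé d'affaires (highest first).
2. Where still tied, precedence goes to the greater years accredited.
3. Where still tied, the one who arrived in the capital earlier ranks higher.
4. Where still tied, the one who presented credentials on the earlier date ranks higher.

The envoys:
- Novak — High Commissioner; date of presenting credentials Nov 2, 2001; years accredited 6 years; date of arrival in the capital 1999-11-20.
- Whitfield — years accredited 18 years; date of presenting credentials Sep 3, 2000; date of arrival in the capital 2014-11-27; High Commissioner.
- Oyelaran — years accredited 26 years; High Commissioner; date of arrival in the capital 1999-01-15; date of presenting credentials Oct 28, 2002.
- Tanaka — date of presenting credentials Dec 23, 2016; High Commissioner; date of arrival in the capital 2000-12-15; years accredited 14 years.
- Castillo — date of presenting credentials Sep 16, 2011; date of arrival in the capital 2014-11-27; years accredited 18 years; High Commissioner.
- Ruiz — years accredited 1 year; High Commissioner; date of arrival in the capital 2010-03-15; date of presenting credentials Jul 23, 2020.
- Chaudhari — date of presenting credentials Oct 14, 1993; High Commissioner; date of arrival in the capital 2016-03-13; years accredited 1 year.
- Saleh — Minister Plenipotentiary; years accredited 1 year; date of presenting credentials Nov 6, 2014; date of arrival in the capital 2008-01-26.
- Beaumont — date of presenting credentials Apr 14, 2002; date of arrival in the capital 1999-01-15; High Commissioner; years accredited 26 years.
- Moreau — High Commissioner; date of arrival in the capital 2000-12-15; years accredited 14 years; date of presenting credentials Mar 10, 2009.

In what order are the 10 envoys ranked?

By class of mission: Beaumont, Oyelaran, Whitfield, Castillo, Moreau, Tanaka, Novak, Ruiz and Chaudhari (High Commissioner); then Saleh (Minister Plenipotentiary).
Among Beaumont, Oyelaran, Whitfield, Castillo, Moreau, Tanaka, Novak, Ruiz and Chaudhari, by years accredited (higher first): Beaumont and Oyelaran (26 years) before Whitfield and Castillo (18 years) before Moreau and Tanaka (14 years) before Novak (6 years) before Ruiz and Chaudhari (1 year).
Beaumont and Oyelaran both have date of arrival in the capital 1999-01-15, so the next rule applies.
Among Beaumont and Oyelaran, by date of presenting credentials (earlier first): Beaumont (Apr 14, 2002) before Oyelaran (Oct 28, 2002).
Whitfield and Castillo both have date of arrival in the capital 2014-11-27, so the next rule applies.
Among Whitfield and Castillo, by date of presenting credentials (earlier first): Whitfield (Sep 3, 2000) before Castillo (Sep 16, 2011).
Moreau and Tanaka both have date of arrival in the capital 2000-12-15, so the next rule applies.
Among Moreau and Tanaka, by date of presenting credentials (earlier first): Moreau (Mar 10, 2009) before Tanaka (Dec 23, 2016).
Among Ruiz and Chaudhari, by date of arrival in the capital (earlier first): Ruiz (2010-03-15) before Chaudhari (2016-03-13).
Full order: Beaumont, Oyelaran, Whitfield, Castillo, Moreau, Tanaka, Novak, Ruiz, Chaudhari, Saleh.

Beaumont, Oyelaran, Whitfield, Castillo, Moreau, Tanaka, Novak, Ruiz, Chaudhari, Saleh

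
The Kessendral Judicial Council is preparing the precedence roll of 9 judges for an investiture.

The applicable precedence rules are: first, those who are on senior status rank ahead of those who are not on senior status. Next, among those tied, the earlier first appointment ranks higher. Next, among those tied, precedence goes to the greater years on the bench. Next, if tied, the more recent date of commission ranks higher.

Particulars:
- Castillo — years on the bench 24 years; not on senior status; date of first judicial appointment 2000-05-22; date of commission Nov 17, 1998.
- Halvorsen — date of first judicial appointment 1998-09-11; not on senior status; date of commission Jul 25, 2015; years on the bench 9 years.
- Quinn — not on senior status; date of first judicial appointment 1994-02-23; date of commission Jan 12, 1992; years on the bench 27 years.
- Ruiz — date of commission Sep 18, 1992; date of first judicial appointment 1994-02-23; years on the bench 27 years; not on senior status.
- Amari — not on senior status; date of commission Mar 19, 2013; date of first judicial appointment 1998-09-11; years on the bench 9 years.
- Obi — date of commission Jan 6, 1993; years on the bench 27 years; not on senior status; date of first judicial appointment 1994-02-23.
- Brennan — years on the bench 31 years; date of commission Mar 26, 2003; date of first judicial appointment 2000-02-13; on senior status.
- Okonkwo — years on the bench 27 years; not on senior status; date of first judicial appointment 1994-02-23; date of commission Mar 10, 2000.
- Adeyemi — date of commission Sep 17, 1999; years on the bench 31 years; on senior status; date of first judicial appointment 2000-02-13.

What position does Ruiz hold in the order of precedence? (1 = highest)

5

By the first rule: Brennan and Adeyemi (both on senior status); then Okonkwo, Obi, Ruiz, Quinn, Halvorsen, Amari and Castillo (each not on senior status).
Brennan and Adeyemi both have date of first judicial appointment 2000-02-13, so the next rule applies.
Brennan and Adeyemi both have years on the bench 31 years, so the next rule applies.
Among Brennan and Adeyemi, by date of commission (later first): Brennan (Mar 26, 2003) before Adeyemi (Sep 17, 1999).
Among Okonkwo, Obi, Ruiz, Quinn, Halvorsen, Amari and Castillo, by date of first judicial appointment (earlier first): Okonkwo, Obi, Ruiz and Quinn (1994-02-23) before Halvorsen and Amari (1998-09-11) before Castillo (2000-05-22).
Okonkwo, Obi, Ruiz and Quinn all have years on the bench 27 years, so the next rule applies.
Among Okonkwo, Obi, Ruiz and Quinn, by date of commission (later first): Okonkwo (Mar 10, 2000) before Obi (Jan 6, 1993) before Ruiz (Sep 18, 1992) before Quinn (Jan 12, 1992).
Halvorsen and Amari both have years on the bench 9 years, so the next rule applies.
Among Halvorsen and Amari, by date of commission (later first): Halvorsen (Jul 25, 2015) before Amari (Mar 19, 2013).
Order: Brennan, Adeyemi, Okonkwo, Obi, Ruiz, Quinn, Halvorsen, Amari, Castillo. So position 5.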